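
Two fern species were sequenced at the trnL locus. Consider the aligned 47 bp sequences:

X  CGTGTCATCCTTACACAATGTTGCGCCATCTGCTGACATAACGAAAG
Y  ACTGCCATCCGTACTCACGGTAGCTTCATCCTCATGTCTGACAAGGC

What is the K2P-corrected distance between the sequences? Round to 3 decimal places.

0.740

Of 47 sites, 9 differences are transitions and 13 are transversions, so P = 9/47 ≈ 0.191489 and Q = 13/47 ≈ 0.276596.
Under the Kimura two-parameter model, d = −½ ln(1 − 2P − Q) − ¼ ln(1 − 2Q).
1 − 2P − Q = 0.340426, giving −½ ln(0.340426) = 0.538779.
1 − 2Q = 0.446808, giving −¼ ln(0.446808) = 0.201407.
d = 0.538779 + 0.201407 = 0.740186.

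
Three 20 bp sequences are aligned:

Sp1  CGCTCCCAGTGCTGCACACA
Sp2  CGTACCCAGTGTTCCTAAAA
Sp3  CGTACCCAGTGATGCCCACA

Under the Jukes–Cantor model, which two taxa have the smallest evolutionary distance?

Sp1–Sp2: 7/20 differ, p = 0.350, d = 0.471.
Sp1–Sp3: 4/20 differ, p = 0.200, d = 0.233.
Sp2–Sp3: 5/20 differ, p = 0.250, d = 0.304.
The smallest distance is between Sp1 and Sp3.

Sp1 and Sp3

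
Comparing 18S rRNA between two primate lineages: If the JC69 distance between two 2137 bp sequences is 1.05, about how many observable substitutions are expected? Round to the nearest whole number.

1208

Invert JC69: p = (3/4)(1 − e^(−4d/3)) = 0.75 × (1 − e^(-1.4)) = 0.75 × (1 − 0.246597) = 0.565052.
Expected differing sites = pL ≈ 0.565052 × 2137 = 1207.516124 ≈ 1208.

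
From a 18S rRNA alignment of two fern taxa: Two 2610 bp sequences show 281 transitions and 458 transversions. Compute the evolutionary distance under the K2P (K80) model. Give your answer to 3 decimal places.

P = 281/2610 ≈ 0.107663 and Q = 458/2610 ≈ 0.175479.
Under the Kimura two-parameter model, d = −½ ln(1 − 2P − Q) − ¼ ln(1 − 2Q).
1 − 2P − Q = 0.609195, giving −½ ln(0.609195) = 0.247808.
1 − 2Q = 0.649042, giving −¼ ln(0.649042) = 0.108064.
d = 0.247808 + 0.108064 = 0.355872.

0.356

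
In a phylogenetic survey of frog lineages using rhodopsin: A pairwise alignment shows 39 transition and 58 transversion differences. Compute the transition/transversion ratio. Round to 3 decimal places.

0.672

R = 39/58 = 0.672413… ≈ 0.672 (to 3 d.p.).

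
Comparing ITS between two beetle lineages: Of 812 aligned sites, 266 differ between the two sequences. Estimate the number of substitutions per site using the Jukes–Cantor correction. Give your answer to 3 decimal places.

p = 266/812 ≈ 0.327586.
d = −(3/4) ln(1 − 4p/3) = −0.75 ln(1 − 0.436781) = −0.75 ln(0.563219)
  = −0.75 × (-0.574087) = 0.430565 substitutions/site.

0.431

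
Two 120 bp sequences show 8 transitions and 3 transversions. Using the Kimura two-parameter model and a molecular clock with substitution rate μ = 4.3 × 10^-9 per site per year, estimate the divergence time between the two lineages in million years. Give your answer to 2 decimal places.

11.51

P = 8/120 ≈ 0.066667 and Q = 3/120 = 0.025.
Under the Kimura two-parameter model, d = −½ ln(1 − 2P − Q) − ¼ ln(1 − 2Q).
1 − 2P − Q = 0.841666, giving −½ ln(0.841666) = 0.086186.
1 − 2Q = 0.95, giving −¼ ln(0.95) = 0.012823.
d = 0.086186 + 0.012823 = 0.099009.
Under a molecular clock d = 2μt, so t = d/(2μ) = 0.099009 / (2 × 4.3 × 10^-9) = 11.51 million years.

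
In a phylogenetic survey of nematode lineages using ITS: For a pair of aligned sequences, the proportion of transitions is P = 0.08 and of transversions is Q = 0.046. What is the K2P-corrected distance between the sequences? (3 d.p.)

0.139

Under the Kimura two-parameter model, d = −½ ln(1 − 2P − Q) − ¼ ln(1 − 2Q).
1 − 2P − Q = 0.794, giving −½ ln(0.794) = 0.115336.
1 − 2Q = 0.908, giving −¼ ln(0.908) = 0.024128.
d = 0.115336 + 0.024128 = 0.139464.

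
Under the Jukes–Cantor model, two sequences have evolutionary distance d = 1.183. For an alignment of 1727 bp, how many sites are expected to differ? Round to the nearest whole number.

1028

Invert JC69: p = (3/4)(1 − e^(−4d/3)) = 0.75 × (1 − e^(-1.577333)) = 0.75 × (1 − 0.206525) = 0.595106.
Expected differing sites = pL ≈ 0.595106 × 1727 = 1027.748062 ≈ 1028.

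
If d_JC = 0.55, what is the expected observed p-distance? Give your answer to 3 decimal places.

p = (3/4)(1 − e^(−4d/3)) = 0.75 × (1 − e^(-0.733333)) = 0.75 × (1 − 0.480305) = 0.389771.

0.390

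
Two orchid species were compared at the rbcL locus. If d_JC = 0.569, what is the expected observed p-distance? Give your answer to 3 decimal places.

p = (3/4)(1 − e^(−4d/3)) = 0.75 × (1 − e^(-0.758667)) = 0.75 × (1 − 0.468290) = 0.398783.

0.399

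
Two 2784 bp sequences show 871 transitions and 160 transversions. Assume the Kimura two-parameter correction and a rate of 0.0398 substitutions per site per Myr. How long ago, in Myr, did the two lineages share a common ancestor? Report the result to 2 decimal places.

P = 871/2784 ≈ 0.312859 and Q = 160/2784 ≈ 0.057471.
Under the Kimura two-parameter model, d = −½ ln(1 − 2P − Q) − ¼ ln(1 − 2Q).
1 − 2P − Q = 0.316811, giving −½ ln(0.316811) = 0.574725.
1 − 2Q = 0.885058, giving −¼ ln(0.885058) = 0.030526.
d = 0.574725 + 0.030526 = 0.605251.
Under a molecular clock d = 2μt, so t = d/(2μ) = 0.605251 / (2 × 0.0398) = 7.60 Myr.

7.60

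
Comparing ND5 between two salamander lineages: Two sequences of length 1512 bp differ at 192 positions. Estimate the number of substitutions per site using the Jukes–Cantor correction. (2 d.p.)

p = 192/1512 ≈ 0.126984.
d = −(3/4) ln(1 − 4p/3) = −0.75 ln(1 − 0.169312) = −0.75 ln(0.830688)
  = −0.75 × (-0.185501) = 0.139126 substitutions/site.

0.14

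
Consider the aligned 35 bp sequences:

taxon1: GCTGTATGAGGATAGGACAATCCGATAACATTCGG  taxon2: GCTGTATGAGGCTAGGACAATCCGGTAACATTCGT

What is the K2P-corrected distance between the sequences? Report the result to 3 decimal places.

0.091

Of 35 sites, 1 differences are transitions and 2 are transversions, so P = 1/35 ≈ 0.028571 and Q = 2/35 ≈ 0.057143.
Under the Kimura two-parameter model, d = −½ ln(1 − 2P − Q) − ¼ ln(1 − 2Q).
1 − 2P − Q = 0.885715, giving −½ ln(0.885715) = 0.060680.
1 − 2Q = 0.885714, giving −¼ ln(0.885714) = 0.030340.
d = 0.060680 + 0.030340 = 0.091020.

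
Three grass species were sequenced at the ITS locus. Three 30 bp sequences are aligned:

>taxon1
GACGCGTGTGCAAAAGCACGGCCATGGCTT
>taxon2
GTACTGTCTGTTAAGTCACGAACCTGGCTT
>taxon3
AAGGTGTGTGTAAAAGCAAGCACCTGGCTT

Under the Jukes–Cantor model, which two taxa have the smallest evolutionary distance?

taxon1 and taxon3

taxon1–taxon2: 12/30 differ, p = 0.400, d = 0.572.
taxon1–taxon3: 8/30 differ, p = 0.267, d = 0.330.
taxon2–taxon3: 10/30 differ, p = 0.333, d = 0.441.
The smallest distance is between taxon1 and taxon3.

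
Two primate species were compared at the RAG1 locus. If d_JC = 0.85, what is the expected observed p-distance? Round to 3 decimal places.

0.509

p = (3/4)(1 − e^(−4d/3)) = 0.75 × (1 − e^(-1.133333)) = 0.75 × (1 − 0.321958) = 0.508532.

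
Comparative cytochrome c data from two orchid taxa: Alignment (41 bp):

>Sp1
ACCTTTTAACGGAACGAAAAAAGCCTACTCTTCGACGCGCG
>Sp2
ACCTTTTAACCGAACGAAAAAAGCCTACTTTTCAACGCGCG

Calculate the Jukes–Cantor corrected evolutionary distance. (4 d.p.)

The sequences differ at 3 of 41 sites (11, 30, 34), so p = 3/41 ≈ 0.073171.
d = −(3/4) ln(1 − 4p/3) = −0.75 ln(1 − 0.097561) = −0.75 ln(0.902439)
  = −0.75 × (-0.102654) = 0.076991 substitutions/site.

0.0770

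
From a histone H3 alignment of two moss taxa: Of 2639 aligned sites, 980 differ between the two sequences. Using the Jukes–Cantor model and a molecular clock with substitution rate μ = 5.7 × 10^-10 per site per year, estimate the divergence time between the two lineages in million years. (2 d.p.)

449.65

p = 980/2639 ≈ 0.371353.
d = −(3/4) ln(1 − 4p/3) = −0.75 ln(1 − 0.495137) = −0.75 ln(0.504863)
  = −0.75 × (-0.683468) = 0.512601 substitutions/site.
Under a molecular clock d = 2μt, so t = d/(2μ) = 0.512601 / (2 × 5.7 × 10^-10) = 449.65 million years.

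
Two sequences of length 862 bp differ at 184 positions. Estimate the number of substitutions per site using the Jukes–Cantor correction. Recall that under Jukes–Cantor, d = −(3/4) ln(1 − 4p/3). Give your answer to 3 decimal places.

p = 184/862 ≈ 0.213457.
d = −(3/4) ln(1 − 4p/3) = −0.75 ln(1 − 0.284609) = −0.75 ln(0.715391)
  = −0.75 × (-0.334926) = 0.251195 substitutions/site.

0.251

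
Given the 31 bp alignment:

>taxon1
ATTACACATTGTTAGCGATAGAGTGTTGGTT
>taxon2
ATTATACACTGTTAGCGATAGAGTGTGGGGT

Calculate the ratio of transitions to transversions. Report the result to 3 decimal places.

Transitions are A↔G and C↔T; transversions are all other mismatches.
Transitions: 2. Transversions: 2.
R = 2/2 = 1.000.

1.000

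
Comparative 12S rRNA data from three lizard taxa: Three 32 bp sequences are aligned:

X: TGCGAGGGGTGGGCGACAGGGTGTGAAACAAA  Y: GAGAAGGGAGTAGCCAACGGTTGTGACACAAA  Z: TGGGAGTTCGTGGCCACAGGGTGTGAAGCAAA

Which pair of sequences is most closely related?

X–Y: 13/32 differ, p = 0.406, d = 0.585.
X–Z: 8/32 differ, p = 0.250, d = 0.304.
Y–Z: 12/32 differ, p = 0.375, d = 0.520.
The smallest distance is between X and Z.

X and Z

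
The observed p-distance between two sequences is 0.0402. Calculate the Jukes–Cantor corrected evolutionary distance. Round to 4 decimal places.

d = −(3/4) ln(1 − 4p/3) = −0.75 ln(1 − 0.0536) = −0.75 ln(0.9464)
  = −0.75 × (-0.055090) = 0.041318 substitutions/site.

0.0413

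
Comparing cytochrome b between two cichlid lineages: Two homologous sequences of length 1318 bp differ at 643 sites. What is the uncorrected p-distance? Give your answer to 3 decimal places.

p = 643/1318 = 0.487860… ≈ 0.488 (to 3 d.p.).

0.488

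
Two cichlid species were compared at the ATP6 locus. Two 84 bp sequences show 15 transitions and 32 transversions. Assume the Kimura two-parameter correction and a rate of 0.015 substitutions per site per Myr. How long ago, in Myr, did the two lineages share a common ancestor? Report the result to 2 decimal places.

34.29

P = 15/84 ≈ 0.178571 and Q = 32/84 ≈ 0.380952.
Under the Kimura two-parameter model, d = −½ ln(1 − 2P − Q) − ¼ ln(1 − 2Q).
1 − 2P − Q = 0.261906, giving −½ ln(0.261906) = 0.669885.
1 − 2Q = 0.238096, giving −¼ ln(0.238096) = 0.358770.
d = 0.669885 + 0.358770 = 1.028655.
Under a molecular clock d = 2μt, so t = d/(2μ) = 1.028655 / (2 × 0.015) = 34.29 Myr.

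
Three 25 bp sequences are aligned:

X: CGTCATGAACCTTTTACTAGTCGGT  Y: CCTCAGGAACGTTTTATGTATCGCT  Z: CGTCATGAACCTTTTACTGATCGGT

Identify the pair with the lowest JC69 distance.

X–Y: 8/25 differ, p = 0.320, d = 0.417.
X–Z: 2/25 differ, p = 0.080, d = 0.085.
Y–Z: 7/25 differ, p = 0.280, d = 0.351.
The smallest distance is between X and Z.

X and Z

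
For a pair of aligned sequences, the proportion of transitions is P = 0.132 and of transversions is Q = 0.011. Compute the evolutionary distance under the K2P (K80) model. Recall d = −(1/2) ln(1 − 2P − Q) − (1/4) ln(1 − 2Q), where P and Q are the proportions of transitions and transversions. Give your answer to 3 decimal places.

0.166

Under the Kimura two-parameter model, d = −½ ln(1 − 2P − Q) − ¼ ln(1 − 2Q).
1 − 2P − Q = 0.725, giving −½ ln(0.725) = 0.160792.
1 − 2Q = 0.978, giving −¼ ln(0.978) = 0.005561.
d = 0.160792 + 0.005561 = 0.166353.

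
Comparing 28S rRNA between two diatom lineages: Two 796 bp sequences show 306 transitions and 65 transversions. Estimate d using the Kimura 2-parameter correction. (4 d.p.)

0.9948

P = 306/796 ≈ 0.384422 and Q = 65/796 ≈ 0.081658.
Under the Kimura two-parameter model, d = −½ ln(1 − 2P − Q) − ¼ ln(1 − 2Q).
1 − 2P − Q = 0.149498, giving −½ ln(0.149498) = 0.950236.
1 − 2Q = 0.836684, giving −¼ ln(0.836684) = 0.044577.
d = 0.950236 + 0.044577 = 0.994813.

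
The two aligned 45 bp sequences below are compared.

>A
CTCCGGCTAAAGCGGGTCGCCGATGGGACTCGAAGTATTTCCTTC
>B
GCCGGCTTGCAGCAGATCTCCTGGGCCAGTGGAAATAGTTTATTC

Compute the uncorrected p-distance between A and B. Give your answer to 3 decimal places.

The sequences differ at 21 of 45 positions.
p = 21/45 = 0.466666… ≈ 0.467 (to 3 d.p.).

0.467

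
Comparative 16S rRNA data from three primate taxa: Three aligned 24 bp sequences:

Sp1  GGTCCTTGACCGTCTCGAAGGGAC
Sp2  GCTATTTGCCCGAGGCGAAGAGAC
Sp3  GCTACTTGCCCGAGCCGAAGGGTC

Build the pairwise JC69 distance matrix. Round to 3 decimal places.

d(Sp1,Sp2) = 0.441, d(Sp1,Sp3) = 0.369, d(Sp2,Sp3) = 0.188

Sp1–Sp2: 8/24 sites differ → p ≈ 0.333333, d = −0.75 ln(1 − 0.444444) = 0.440839 ≈ 0.441.
Sp1–Sp3: 7/24 sites differ → p ≈ 0.291667, d = −0.75 ln(1 − 0.388889) = 0.369358 ≈ 0.369.
Sp2–Sp3: 4/24 sites differ → p ≈ 0.166667, d = −0.75 ln(1 − 0.222223) = 0.188487 ≈ 0.188.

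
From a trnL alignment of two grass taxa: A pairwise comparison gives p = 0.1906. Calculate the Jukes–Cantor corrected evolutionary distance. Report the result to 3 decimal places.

0.220

d = −(3/4) ln(1 − 4p/3) = −0.75 ln(1 − 0.254133) = −0.75 ln(0.745867)
  = −0.75 × (-0.293208) = 0.219906 substitutions/site.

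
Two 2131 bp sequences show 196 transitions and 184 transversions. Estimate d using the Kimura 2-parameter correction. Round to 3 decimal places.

P = 196/2131 ≈ 0.091976 and Q = 184/2131 ≈ 0.086344.
Under the Kimura two-parameter model, d = −½ ln(1 − 2P − Q) − ¼ ln(1 − 2Q).
1 − 2P − Q = 0.729704, giving −½ ln(0.729704) = 0.157558.
1 − 2Q = 0.827312, giving −¼ ln(0.827312) = 0.047393.
d = 0.157558 + 0.047393 = 0.204951.

0.205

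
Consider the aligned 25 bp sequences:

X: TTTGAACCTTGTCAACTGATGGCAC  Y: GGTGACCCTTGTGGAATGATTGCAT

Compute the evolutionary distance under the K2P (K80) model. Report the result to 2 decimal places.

Of 25 sites, 2 differences are transitions and 6 are transversions, so P = 2/25 = 0.08 and Q = 6/25 = 0.24.
Under the Kimura two-parameter model, d = −½ ln(1 − 2P − Q) − ¼ ln(1 − 2Q).
1 − 2P − Q = 0.6, giving −½ ln(0.6) = 0.255413.
1 − 2Q = 0.52, giving −¼ ln(0.52) = 0.163482.
d = 0.255413 + 0.163482 = 0.418895.

0.42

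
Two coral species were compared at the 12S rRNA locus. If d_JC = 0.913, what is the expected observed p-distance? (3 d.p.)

0.528

p = (3/4)(1 − e^(−4d/3)) = 0.75 × (1 − e^(-1.217333)) = 0.75 × (1 − 0.296019) = 0.527986.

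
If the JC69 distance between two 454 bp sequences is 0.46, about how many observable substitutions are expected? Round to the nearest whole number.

156

Invert JC69: p = (3/4)(1 − e^(−4d/3)) = 0.75 × (1 − e^(-0.613333)) = 0.75 × (1 − 0.541543) = 0.343843.
Expected differing sites = pL ≈ 0.343843 × 454 = 156.104722 ≈ 156.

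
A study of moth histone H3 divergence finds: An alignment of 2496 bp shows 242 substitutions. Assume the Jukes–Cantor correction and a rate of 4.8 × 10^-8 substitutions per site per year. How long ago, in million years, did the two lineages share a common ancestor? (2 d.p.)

p = 242/2496 ≈ 0.096955.
d = −(3/4) ln(1 − 4p/3) = −0.75 ln(1 − 0.129273) = −0.75 ln(0.870727)
  = −0.75 × (-0.138427) = 0.103820 substitutions/site.
Under a molecular clock d = 2μt, so t = d/(2μ) = 0.103820 / (2 × 4.8 × 10^-8) = 1.08 million years.

1.08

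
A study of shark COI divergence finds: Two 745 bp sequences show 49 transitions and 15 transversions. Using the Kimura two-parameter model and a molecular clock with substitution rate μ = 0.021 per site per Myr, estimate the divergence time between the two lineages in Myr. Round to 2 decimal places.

P = 49/745 ≈ 0.065772 and Q = 15/745 ≈ 0.020134.
Under the Kimura two-parameter model, d = −½ ln(1 − 2P − Q) − ¼ ln(1 − 2Q).
1 − 2P − Q = 0.848322, giving −½ ln(0.848322) = 0.082247.
1 − 2Q = 0.959732, giving −¼ ln(0.959732) = 0.010275.
d = 0.082247 + 0.010275 = 0.092522.
Under a molecular clock d = 2μt, so t = d/(2μ) = 0.092522 / (2 × 0.021) = 2.20 Myr.

2.20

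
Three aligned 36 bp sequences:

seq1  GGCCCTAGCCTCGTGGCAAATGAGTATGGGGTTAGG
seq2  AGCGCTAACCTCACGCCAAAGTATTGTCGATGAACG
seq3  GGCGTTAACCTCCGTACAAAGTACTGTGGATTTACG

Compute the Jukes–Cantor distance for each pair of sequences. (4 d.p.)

seq1–seq2: 16/36 sites differ → p ≈ 0.444444, d = −0.75 ln(1 − 0.592592) = 0.673455 ≈ 0.6735.
seq1–seq3: 14/36 sites differ → p ≈ 0.388889, d = −0.75 ln(1 − 0.518519) = 0.548166 ≈ 0.5482.
seq2–seq3: 10/36 sites differ → p ≈ 0.277778, d = −0.75 ln(1 − 0.370371) = 0.346968 ≈ 0.3470.

d(seq1,seq2) = 0.6735, d(seq1,seq3) = 0.5482, d(seq2,seq3) = 0.3470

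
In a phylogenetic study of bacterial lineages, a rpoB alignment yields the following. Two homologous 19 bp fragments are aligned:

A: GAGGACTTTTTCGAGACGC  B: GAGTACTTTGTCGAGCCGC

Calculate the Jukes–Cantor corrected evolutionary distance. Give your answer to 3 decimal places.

0.177

The sequences differ at 3 of 19 sites (4, 10, 16), so p = 3/19 ≈ 0.157895.
d = −(3/4) ln(1 − 4p/3) = −0.75 ln(1 − 0.210527) = −0.75 ln(0.789473)
  = −0.75 × (-0.236390) = 0.177293 substitutions/site.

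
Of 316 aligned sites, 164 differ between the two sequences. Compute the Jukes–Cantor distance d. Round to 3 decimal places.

0.883

p = 164/316 ≈ 0.518987.
d = −(3/4) ln(1 − 4p/3) = −0.75 ln(1 − 0.691983) = −0.75 ln(0.308017)
  = −0.75 × (-1.177600) = 0.883200 substitutions/site.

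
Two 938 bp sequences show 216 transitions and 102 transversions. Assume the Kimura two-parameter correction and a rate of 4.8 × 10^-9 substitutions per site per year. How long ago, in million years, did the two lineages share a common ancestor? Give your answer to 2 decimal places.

50.26

P = 216/938 ≈ 0.230277 and Q = 102/938 ≈ 0.108742.
Under the Kimura two-parameter model, d = −½ ln(1 − 2P − Q) − ¼ ln(1 − 2Q).
1 − 2P − Q = 0.430704, giving −½ ln(0.430704) = 0.421167.
1 − 2Q = 0.782516, giving −¼ ln(0.782516) = 0.061310.
d = 0.421167 + 0.061310 = 0.482477.
Under a molecular clock d = 2μt, so t = d/(2μ) = 0.482477 / (2 × 4.8 × 10^-9) = 50.26 million years.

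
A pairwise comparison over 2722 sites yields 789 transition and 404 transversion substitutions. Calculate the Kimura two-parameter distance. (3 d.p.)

0.739

P = 789/2722 ≈ 0.28986 and Q = 404/2722 ≈ 0.14842.
Under the Kimura two-parameter model, d = −½ ln(1 − 2P − Q) − ¼ ln(1 − 2Q).
1 − 2P − Q = 0.27186, giving −½ ln(0.27186) = 0.651234.
1 − 2Q = 0.70316, giving −¼ ln(0.70316) = 0.088043.
d = 0.651234 + 0.088043 = 0.739277.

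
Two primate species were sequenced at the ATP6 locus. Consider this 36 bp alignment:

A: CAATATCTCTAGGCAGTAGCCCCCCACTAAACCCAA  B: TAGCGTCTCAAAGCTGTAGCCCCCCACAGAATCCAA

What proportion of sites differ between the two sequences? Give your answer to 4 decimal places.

0.2778

The sequences differ at 10 of 36 positions (sites 1, 3, 4, 5, 10, 12, 15, 28, 29, 32).
p = 10/36 = 0.277777… ≈ 0.2778 (to 4 d.p.).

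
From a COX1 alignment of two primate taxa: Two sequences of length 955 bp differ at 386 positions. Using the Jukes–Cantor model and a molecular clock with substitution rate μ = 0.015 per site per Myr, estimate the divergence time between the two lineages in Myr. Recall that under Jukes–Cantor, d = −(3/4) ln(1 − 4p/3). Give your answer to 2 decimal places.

19.35

p = 386/955 ≈ 0.404188.
d = −(3/4) ln(1 − 4p/3) = −0.75 ln(1 − 0.538917) = −0.75 ln(0.461083)
  = −0.75 × (-0.774177) = 0.580633 substitutions/site.
Under a molecular clock d = 2μt, so t = d/(2μ) = 0.580633 / (2 × 0.015) = 19.35 Myr.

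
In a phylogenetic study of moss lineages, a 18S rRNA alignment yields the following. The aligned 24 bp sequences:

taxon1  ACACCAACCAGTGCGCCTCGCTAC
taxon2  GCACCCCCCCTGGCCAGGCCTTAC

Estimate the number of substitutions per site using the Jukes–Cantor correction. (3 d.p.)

0.824

The sequences differ at 12 of 24 sites, so p = 12/24 = 0.5.
d = −(3/4) ln(1 − 4p/3) = −0.75 ln(1 − 0.666667) = −0.75 ln(0.333333)
  = −0.75 × (-1.098613) = 0.823960 substitutions/site.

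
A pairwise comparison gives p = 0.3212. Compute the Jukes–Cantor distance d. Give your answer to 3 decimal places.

0.419

d = −(3/4) ln(1 − 4p/3) = −0.75 ln(1 − 0.428267) = −0.75 ln(0.571733)
  = −0.75 × (-0.559083) = 0.419312 substitutions/site.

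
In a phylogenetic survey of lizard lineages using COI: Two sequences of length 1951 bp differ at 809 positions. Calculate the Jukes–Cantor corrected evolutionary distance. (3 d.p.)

p = 809/1951 ≈ 0.414659.
d = −(3/4) ln(1 − 4p/3) = −0.75 ln(1 − 0.552879) = −0.75 ln(0.447121)
  = −0.75 × (-0.804926) = 0.603695 substitutions/site.

0.604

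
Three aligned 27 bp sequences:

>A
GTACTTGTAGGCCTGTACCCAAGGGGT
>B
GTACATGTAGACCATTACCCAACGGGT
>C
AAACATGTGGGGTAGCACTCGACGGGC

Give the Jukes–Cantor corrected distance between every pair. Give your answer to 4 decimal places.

d(A,B) = 0.2127, d(A,C) = 0.6735, d(B,C) = 0.5876

A–B: 5/27 sites differ → p ≈ 0.185185, d = −0.75 ln(1 − 0.246913) = 0.212681 ≈ 0.2127.
A–C: 12/27 sites differ → p ≈ 0.444444, d = −0.75 ln(1 − 0.592592) = 0.673455 ≈ 0.6735.
B–C: 11/27 sites differ → p ≈ 0.407407, d = −0.75 ln(1 − 0.543209) = 0.587647 ≈ 0.5876.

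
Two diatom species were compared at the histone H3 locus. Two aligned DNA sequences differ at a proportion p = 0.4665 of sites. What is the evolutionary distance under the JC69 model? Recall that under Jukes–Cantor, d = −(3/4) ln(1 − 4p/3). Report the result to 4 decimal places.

d = −(3/4) ln(1 − 4p/3) = −0.75 ln(1 − 0.622) = −0.75 ln(0.378)
  = −0.75 × (-0.972861) = 0.729646 substitutions/site.

0.7296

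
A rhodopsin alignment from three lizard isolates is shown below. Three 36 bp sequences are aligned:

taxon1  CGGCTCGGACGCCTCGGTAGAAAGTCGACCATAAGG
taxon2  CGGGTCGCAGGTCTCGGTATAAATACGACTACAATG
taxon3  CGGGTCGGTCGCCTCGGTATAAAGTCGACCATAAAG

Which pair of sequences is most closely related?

taxon1–taxon2: 10/36 differ, p = 0.278, d = 0.347.
taxon1–taxon3: 4/36 differ, p = 0.111, d = 0.120.
taxon2–taxon3: 9/36 differ, p = 0.250, d = 0.304.
The smallest distance is between taxon1 and taxon3.

taxon1 and taxon3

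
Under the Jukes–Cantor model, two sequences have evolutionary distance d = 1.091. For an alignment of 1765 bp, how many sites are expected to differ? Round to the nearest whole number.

Invert JC69: p = (3/4)(1 − e^(−4d/3)) = 0.75 × (1 − e^(-1.454667)) = 0.75 × (1 − 0.233478) = 0.574892.
Expected differing sites = pL ≈ 0.574892 × 1765 = 1014.68438 ≈ 1015.

1015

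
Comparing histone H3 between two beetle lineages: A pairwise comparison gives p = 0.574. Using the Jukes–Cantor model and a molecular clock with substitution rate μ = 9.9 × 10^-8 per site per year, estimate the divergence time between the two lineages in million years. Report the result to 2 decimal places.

d = −(3/4) ln(1 − 4p/3) = −0.75 ln(1 − 0.765333) = −0.75 ln(0.234667)
  = −0.75 × (-1.449588) = 1.087191 substitutions/site.
Under a molecular clock d = 2μt, so t = d/(2μ) = 1.087191 / (2 × 9.9 × 10^-8) = 5.49 million years.

5.49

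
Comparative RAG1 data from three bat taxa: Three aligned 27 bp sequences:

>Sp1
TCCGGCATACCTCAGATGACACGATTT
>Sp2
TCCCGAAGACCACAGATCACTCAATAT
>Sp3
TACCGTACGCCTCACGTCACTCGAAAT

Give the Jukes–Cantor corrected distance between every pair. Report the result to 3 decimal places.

d(Sp1,Sp2) = 0.377, d(Sp1,Sp3) = 0.588, d(Sp2,Sp3) = 0.441

Sp1–Sp2: 8/27 sites differ → p ≈ 0.296296, d = −0.75 ln(1 − 0.395061) = 0.376971 ≈ 0.377.
Sp1–Sp3: 11/27 sites differ → p ≈ 0.407407, d = −0.75 ln(1 − 0.543209) = 0.587647 ≈ 0.588.
Sp2–Sp3: 9/27 sites differ → p ≈ 0.333333, d = −0.75 ln(1 − 0.444444) = 0.440839 ≈ 0.441.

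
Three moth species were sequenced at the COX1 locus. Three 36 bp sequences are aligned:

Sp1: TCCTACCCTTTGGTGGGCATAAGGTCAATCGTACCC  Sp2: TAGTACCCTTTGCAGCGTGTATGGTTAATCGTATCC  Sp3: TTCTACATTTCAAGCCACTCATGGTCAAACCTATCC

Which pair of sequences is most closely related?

Sp1 and Sp2

Sp1–Sp2: 10/36 differ, p = 0.278, d = 0.347.
Sp1–Sp3: 16/36 differ, p = 0.444, d = 0.673.
Sp2–Sp3: 16/36 differ, p = 0.444, d = 0.673.
The smallest distance is between Sp1 and Sp2.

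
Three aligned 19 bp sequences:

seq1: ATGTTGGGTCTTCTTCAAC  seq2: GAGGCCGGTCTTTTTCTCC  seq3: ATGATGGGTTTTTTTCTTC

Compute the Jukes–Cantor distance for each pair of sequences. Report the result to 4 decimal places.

d(seq1,seq2) = 0.6181, d(seq1,seq3) = 0.3241, d(seq2,seq3) = 0.5068

seq1–seq2: 8/19 sites differ → p ≈ 0.421053, d = −0.75 ln(1 − 0.561404) = 0.618132 ≈ 0.6181.
seq1–seq3: 5/19 sites differ → p ≈ 0.263158, d = −0.75 ln(1 − 0.350877) = 0.324100 ≈ 0.3241.
seq2–seq3: 7/19 sites differ → p ≈ 0.368421, d = −0.75 ln(1 − 0.491228) = 0.506816 ≈ 0.5068.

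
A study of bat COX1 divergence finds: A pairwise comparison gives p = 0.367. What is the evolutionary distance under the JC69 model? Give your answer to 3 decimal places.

0.504

d = −(3/4) ln(1 − 4p/3) = −0.75 ln(1 − 0.489333) = −0.75 ln(0.510667)
  = −0.75 × (-0.672038) = 0.504029 substitutions/site.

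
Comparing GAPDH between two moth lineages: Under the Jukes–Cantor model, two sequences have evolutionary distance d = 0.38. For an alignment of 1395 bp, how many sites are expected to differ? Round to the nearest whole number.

416

Invert JC69: p = (3/4)(1 − e^(−4d/3)) = 0.75 × (1 − e^(-0.506667)) = 0.75 × (1 − 0.602500) = 0.298125.
Expected differing sites = pL ≈ 0.298125 × 1395 = 415.884375 ≈ 416.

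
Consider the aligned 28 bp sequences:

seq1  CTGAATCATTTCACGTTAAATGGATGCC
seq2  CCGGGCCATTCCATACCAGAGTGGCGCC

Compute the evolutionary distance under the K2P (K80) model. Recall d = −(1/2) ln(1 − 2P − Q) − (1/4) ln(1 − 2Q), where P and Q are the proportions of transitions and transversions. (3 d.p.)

Of 28 sites, 12 differences are transitions and 2 are transversions, so P = 12/28 ≈ 0.428571 and Q = 2/28 ≈ 0.071429.
Under the Kimura two-parameter model, d = −½ ln(1 − 2P − Q) − ¼ ln(1 − 2Q).
1 − 2P − Q = 0.071429, giving −½ ln(0.071429) = 1.319526.
1 − 2Q = 0.857142, giving −¼ ln(0.857142) = 0.038538.
d = 1.319526 + 0.038538 = 1.358064.

1.358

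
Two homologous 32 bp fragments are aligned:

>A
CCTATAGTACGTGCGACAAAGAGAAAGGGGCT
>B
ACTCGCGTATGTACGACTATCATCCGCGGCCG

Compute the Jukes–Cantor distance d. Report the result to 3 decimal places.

0.824

The sequences differ at 16 of 32 sites, so p = 16/32 = 0.5.
d = −(3/4) ln(1 − 4p/3) = −0.75 ln(1 − 0.666667) = −0.75 ln(0.333333)
  = −0.75 × (-1.098613) = 0.823960 substitutions/site.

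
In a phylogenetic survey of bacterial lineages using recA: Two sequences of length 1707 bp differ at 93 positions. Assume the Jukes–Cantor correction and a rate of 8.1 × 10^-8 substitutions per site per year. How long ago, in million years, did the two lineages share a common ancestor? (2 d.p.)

0.35

p = 93/1707 ≈ 0.054482.
d = −(3/4) ln(1 − 4p/3) = −0.75 ln(1 − 0.072643) = −0.75 ln(0.927357)
  = −0.75 × (-0.075417) = 0.056563 substitutions/site.
Under a molecular clock d = 2μt, so t = d/(2μ) = 0.056563 / (2 × 8.1 × 10^-8) = 0.35 million years.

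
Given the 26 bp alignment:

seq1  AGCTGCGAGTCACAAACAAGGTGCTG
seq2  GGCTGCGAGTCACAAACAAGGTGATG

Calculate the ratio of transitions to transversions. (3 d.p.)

1.000

Transitions are A↔G and C↔T; transversions are all other mismatches.
Transitions: 1. Transversions: 1.
R = 1/1 = 1.000.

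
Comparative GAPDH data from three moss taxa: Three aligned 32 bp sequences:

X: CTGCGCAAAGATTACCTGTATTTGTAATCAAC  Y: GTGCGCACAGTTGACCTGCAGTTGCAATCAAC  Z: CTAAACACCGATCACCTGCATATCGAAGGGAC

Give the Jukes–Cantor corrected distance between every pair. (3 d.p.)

X–Y: 7/32 sites differ → p = 0.21875, d = −0.75 ln(1 − 0.291667) = 0.258631 ≈ 0.259.
X–Z: 13/32 sites differ → p = 0.40625, d = −0.75 ln(1 − 0.541667) = 0.585119 ≈ 0.585.
Y–Z: 14/32 sites differ → p = 0.4375, d = −0.75 ln(1 − 0.583333) = 0.656601 ≈ 0.657.

d(X,Y) = 0.259, d(X,Z) = 0.585, d(Y,Z) = 0.657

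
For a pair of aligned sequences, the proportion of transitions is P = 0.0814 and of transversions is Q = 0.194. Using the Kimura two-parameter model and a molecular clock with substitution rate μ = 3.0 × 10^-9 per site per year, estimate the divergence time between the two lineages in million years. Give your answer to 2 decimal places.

Under the Kimura two-parameter model, d = −½ ln(1 − 2P − Q) − ¼ ln(1 − 2Q).
1 − 2P − Q = 0.6432, giving −½ ln(0.6432) = 0.220650.
1 − 2Q = 0.612, giving −¼ ln(0.612) = 0.122756.
d = 0.220650 + 0.122756 = 0.343406.
Under a molecular clock d = 2μt, so t = d/(2μ) = 0.343406 / (2 × 3.0 × 10^-9) = 57.23 million years.

57.23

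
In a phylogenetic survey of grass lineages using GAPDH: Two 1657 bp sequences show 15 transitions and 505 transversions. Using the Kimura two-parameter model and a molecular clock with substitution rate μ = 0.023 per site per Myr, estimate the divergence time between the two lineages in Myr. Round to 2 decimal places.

9.35

P = 15/1657 ≈ 0.009053 and Q = 505/1657 ≈ 0.304768.
Under the Kimura two-parameter model, d = −½ ln(1 − 2P − Q) − ¼ ln(1 − 2Q).
1 − 2P − Q = 0.677126, giving −½ ln(0.677126) = 0.194949.
1 − 2Q = 0.390464, giving −¼ ln(0.390464) = 0.235105.
d = 0.194949 + 0.235105 = 0.430054.
Under a molecular clock d = 2μt, so t = d/(2μ) = 0.430054 / (2 × 0.023) = 9.35 Myr.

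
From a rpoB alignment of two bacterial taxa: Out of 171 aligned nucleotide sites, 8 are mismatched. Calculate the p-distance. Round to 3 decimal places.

0.047

p = 8/171 = 0.046783… ≈ 0.047 (to 3 d.p.).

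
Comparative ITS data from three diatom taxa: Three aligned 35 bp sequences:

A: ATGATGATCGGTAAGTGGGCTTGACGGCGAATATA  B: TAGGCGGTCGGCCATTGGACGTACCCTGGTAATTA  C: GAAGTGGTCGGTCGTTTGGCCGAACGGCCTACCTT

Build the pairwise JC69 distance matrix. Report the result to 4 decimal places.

A–B: 18/35 sites differ → p ≈ 0.514286, d = −0.75 ln(1 − 0.685715) = 0.868091 ≈ 0.8681.
A–C: 17/35 sites differ → p ≈ 0.485714, d = −0.75 ln(1 − 0.647619) = 0.782282 ≈ 0.7823.
B–C: 17/35 sites differ → p ≈ 0.485714, d = −0.75 ln(1 − 0.647619) = 0.782282 ≈ 0.7823.

d(A,B) = 0.8681, d(A,C) = 0.7823, d(B,C) = 0.7823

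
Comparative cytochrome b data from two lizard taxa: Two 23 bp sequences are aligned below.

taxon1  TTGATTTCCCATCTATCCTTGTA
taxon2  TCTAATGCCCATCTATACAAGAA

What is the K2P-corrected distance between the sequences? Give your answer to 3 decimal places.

Of 23 sites, 1 differences are transitions and 7 are transversions, so P = 1/23 ≈ 0.043478 and Q = 7/23 ≈ 0.304348.
Under the Kimura two-parameter model, d = −½ ln(1 − 2P − Q) − ¼ ln(1 − 2Q).
1 − 2P − Q = 0.608696, giving −½ ln(0.608696) = 0.248218.
1 − 2Q = 0.391304, giving −¼ ln(0.391304) = 0.234568.
d = 0.248218 + 0.234568 = 0.482786.

0.483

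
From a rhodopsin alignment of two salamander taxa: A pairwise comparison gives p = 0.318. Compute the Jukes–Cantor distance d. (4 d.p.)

d = −(3/4) ln(1 − 4p/3) = −0.75 ln(1 − 0.424) = −0.75 ln(0.576)
  = −0.75 × (-0.551648) = 0.413736 substitutions/site.

0.4137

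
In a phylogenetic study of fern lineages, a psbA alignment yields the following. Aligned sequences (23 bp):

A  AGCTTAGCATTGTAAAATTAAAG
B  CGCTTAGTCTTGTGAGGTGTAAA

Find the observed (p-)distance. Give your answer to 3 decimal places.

The sequences differ at 9 of 23 positions (sites 1, 8, 9, 14, 16, 17, 19, 20, 23).
p = 9/23 = 0.391304… ≈ 0.391 (to 3 d.p.).

0.391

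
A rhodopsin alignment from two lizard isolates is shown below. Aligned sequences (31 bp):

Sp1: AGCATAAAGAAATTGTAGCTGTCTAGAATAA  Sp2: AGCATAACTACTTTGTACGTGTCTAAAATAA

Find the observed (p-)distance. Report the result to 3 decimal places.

0.226

The sequences differ at 7 of 31 positions (sites 8, 9, 11, 12, 18, 19, 26).
p = 7/31 = 0.225806… ≈ 0.226 (to 3 d.p.).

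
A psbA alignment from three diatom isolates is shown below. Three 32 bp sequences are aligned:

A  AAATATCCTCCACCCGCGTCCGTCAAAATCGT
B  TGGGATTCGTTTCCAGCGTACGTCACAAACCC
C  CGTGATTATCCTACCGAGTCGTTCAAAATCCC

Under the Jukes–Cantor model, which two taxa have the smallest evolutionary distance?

A–B: 15/32 differ, p = 0.469, d = 0.736.
A–C: 13/32 differ, p = 0.406, d = 0.585.
B–C: 14/32 differ, p = 0.438, d = 0.657.
The smallest distance is between A and C.

A and C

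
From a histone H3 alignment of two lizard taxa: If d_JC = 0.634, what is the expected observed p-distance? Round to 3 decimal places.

p = (3/4)(1 − e^(−4d/3)) = 0.75 × (1 − e^(-0.845333)) = 0.75 × (1 − 0.429414) = 0.427940.

0.428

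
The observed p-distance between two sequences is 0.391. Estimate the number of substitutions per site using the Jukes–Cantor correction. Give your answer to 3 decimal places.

d = −(3/4) ln(1 − 4p/3) = −0.75 ln(1 − 0.521333) = −0.75 ln(0.478667)
  = −0.75 × (-0.736750) = 0.552563 substitutions/site.

0.553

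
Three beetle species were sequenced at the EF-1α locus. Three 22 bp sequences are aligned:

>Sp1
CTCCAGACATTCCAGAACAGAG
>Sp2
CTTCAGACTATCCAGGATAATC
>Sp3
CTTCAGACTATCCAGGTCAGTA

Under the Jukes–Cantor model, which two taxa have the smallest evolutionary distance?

Sp1–Sp2: 8/22 differ, p = 0.364, d = 0.497.
Sp1–Sp3: 7/22 differ, p = 0.318, d = 0.414.
Sp2–Sp3: 4/22 differ, p = 0.182, d = 0.208.
The smallest distance is between Sp2 and Sp3.

Sp2 and Sp3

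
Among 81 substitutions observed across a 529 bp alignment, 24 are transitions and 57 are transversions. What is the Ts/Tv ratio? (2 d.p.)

0.42

R = 24/57 = 0.421052… ≈ 0.42 (to 2 d.p.).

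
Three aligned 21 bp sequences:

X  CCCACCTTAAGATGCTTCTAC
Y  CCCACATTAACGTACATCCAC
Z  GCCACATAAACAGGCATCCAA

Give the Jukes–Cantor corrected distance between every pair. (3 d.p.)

d(X,Y) = 0.360, d(X,Z) = 0.532, d(Y,Z) = 0.360

X–Y: 6/21 sites differ → p ≈ 0.285714, d = −0.75 ln(1 − 0.380952) = 0.359679 ≈ 0.360.
X–Z: 8/21 sites differ → p ≈ 0.380952, d = −0.75 ln(1 − 0.507936) = 0.531860 ≈ 0.532.
Y–Z: 6/21 sites differ → p ≈ 0.285714, d = −0.75 ln(1 − 0.380952) = 0.359679 ≈ 0.360.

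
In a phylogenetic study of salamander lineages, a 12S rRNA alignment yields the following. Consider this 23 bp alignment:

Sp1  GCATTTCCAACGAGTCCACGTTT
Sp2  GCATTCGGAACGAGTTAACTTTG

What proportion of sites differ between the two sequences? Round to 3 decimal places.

The sequences differ at 7 of 23 positions (sites 6, 7, 8, 16, 17, 20, 23).
p = 7/23 = 0.304347… ≈ 0.304 (to 3 d.p.).

0.304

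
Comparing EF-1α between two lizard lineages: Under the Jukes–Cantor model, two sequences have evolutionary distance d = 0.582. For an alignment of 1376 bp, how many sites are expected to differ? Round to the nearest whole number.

Invert JC69: p = (3/4)(1 − e^(−4d/3)) = 0.75 × (1 − e^(-0.776)) = 0.75 × (1 − 0.460243) = 0.404818.
Expected differing sites = pL ≈ 0.404818 × 1376 = 557.029568 ≈ 557.

557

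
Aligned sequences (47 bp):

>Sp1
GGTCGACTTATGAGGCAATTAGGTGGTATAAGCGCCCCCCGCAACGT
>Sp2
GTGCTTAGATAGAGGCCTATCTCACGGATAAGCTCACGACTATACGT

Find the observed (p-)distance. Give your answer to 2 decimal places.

0.53

The sequences differ at 25 of 47 positions.
p = 25/47 = 0.531914… ≈ 0.53 (to 2 d.p.).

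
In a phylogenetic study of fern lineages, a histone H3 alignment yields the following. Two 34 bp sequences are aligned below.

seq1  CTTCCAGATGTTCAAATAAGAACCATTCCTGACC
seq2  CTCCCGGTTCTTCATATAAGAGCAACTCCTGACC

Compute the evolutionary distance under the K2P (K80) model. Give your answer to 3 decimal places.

0.285

Of 34 sites, 4 differences are transitions and 4 are transversions, so P = 4/34 ≈ 0.117647 and Q = 4/34 ≈ 0.117647.
Under the Kimura two-parameter model, d = −½ ln(1 − 2P − Q) − ¼ ln(1 − 2Q).
1 − 2P − Q = 0.647059, giving −½ ln(0.647059) = 0.217659.
1 − 2Q = 0.764706, giving −¼ ln(0.764706) = 0.067066.
d = 0.217659 + 0.067066 = 0.284725.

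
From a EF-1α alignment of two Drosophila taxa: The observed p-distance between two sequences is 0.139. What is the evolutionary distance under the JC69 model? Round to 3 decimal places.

d = −(3/4) ln(1 − 4p/3) = −0.75 ln(1 − 0.185333) = −0.75 ln(0.814667)
  = −0.75 × (-0.204976) = 0.153732 substitutions/site.

0.154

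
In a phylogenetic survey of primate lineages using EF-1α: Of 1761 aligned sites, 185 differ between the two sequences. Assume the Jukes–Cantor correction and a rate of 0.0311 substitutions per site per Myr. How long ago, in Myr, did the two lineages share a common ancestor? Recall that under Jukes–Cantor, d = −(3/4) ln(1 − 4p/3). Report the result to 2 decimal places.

p = 185/1761 ≈ 0.105054.
d = −(3/4) ln(1 − 4p/3) = −0.75 ln(1 − 0.140072) = −0.75 ln(0.859928)
  = −0.75 × (-0.150907) = 0.113180 substitutions/site.
Under a molecular clock d = 2μt, so t = d/(2μ) = 0.113180 / (2 × 0.0311) = 1.82 Myr.

1.82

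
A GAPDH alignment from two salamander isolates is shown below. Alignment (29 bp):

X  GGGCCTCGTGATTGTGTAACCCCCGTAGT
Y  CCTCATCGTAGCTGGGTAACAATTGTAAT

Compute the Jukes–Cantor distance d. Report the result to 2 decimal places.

0.68

The sequences differ at 13 of 29 sites, so p = 13/29 ≈ 0.448276.
d = −(3/4) ln(1 − 4p/3) = −0.75 ln(1 − 0.597701) = −0.75 ln(0.402299)
  = −0.75 × (-0.910560) = 0.682920 substitutions/site.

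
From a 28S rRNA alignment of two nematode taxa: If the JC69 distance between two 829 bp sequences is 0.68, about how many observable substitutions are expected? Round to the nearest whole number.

Invert JC69: p = (3/4)(1 − e^(−4d/3)) = 0.75 × (1 − e^(-0.906667)) = 0.75 × (1 − 0.403868) = 0.447099.
Expected differing sites = pL ≈ 0.447099 × 829 = 370.645071 ≈ 371.

371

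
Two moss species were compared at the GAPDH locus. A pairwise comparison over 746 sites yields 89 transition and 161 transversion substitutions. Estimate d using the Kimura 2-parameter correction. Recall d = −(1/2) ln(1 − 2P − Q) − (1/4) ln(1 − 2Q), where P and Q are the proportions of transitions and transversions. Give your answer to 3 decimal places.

0.444

P = 89/746 ≈ 0.119303 and Q = 161/746 ≈ 0.215818.
Under the Kimura two-parameter model, d = −½ ln(1 − 2P − Q) − ¼ ln(1 − 2Q).
1 − 2P − Q = 0.545576, giving −½ ln(0.545576) = 0.302957.
1 − 2Q = 0.568364, giving −¼ ln(0.568364) = 0.141248.
d = 0.302957 + 0.141248 = 0.444205.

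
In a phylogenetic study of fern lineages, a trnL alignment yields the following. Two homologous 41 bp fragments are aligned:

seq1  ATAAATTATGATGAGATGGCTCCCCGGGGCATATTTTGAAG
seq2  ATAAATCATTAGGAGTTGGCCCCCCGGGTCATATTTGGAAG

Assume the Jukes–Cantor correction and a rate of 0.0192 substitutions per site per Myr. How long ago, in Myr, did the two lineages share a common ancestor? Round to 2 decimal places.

The sequences differ at 7 of 41 sites (7, 10, 12, 16, 21, 29, 37), so p = 7/41 ≈ 0.170732.
d = −(3/4) ln(1 − 4p/3) = −0.75 ln(1 − 0.227643) = −0.75 ln(0.772357)
  = −0.75 × (-0.258308) = 0.193731 substitutions/site.
Under a molecular clock d = 2μt, so t = d/(2μ) = 0.193731 / (2 × 0.0192) = 5.05 Myr.

5.05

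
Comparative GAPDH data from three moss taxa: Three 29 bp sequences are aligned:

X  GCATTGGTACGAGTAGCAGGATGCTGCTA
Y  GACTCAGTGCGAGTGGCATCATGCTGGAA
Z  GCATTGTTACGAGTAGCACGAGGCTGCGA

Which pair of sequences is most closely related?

X and Z

X–Y: 10/29 differ, p = 0.345, d = 0.462.
X–Z: 4/29 differ, p = 0.138, d = 0.152.
Y–Z: 12/29 differ, p = 0.414, d = 0.602.
The smallest distance is between X and Z.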